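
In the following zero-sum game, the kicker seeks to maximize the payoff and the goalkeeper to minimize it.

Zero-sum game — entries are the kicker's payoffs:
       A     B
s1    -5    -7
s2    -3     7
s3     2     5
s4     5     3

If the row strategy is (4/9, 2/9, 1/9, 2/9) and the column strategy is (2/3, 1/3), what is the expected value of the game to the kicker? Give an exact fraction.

-31/27

Against (2/3, 1/3), each row's expected payoff is s1: -17/3; s2: 1/3; s3: 3; s4: 13/3.
Taking the (4/9, 2/9, 1/9, 2/9)-weighted average: (4/9)·(-17/3) + (2/9)·(1/3) + (1/9)·(3) + (2/9)·(13/3) = -31/27.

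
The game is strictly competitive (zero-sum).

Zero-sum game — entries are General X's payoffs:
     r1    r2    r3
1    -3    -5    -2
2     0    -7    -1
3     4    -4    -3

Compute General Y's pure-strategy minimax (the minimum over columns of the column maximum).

The worst case (largest entry) in each column is r1: 4, r2: -4, r3: -1.
The best (smallest) of these is -4.

-4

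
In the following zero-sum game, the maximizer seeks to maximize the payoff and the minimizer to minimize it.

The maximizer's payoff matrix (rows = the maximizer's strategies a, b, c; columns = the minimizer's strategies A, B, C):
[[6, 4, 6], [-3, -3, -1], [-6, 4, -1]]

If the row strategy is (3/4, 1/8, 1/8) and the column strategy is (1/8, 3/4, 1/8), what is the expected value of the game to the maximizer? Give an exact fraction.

Against (1/8, 3/4, 1/8), each row's expected payoff is a: 9/2; b: -11/4; c: 17/8.
Taking the (3/4, 1/8, 1/8)-weighted average: (3/4)·(9/2) + (1/8)·(-11/4) + (1/8)·(17/8) = 211/64.

211/64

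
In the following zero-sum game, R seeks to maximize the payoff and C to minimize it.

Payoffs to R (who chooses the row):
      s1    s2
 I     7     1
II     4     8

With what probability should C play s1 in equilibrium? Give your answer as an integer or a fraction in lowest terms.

7/10

Row minima are 1 and 4, so R's maximin is 4; column maxima are 7 and 8, so C's minimax is 7. These differ, so the equilibrium is in mixed strategies.
Let C play s1 with probability q. R is indifferent when 7q + (1−q) = 4q + 8(1−q), giving q = 7/10.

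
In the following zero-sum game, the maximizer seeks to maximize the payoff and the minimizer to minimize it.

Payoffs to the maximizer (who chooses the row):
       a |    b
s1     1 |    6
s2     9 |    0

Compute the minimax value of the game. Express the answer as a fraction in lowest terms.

27/7

Row minima are 1 and 0, so the maximizer's maximin is 1; column maxima are 9 and 6, so the minimizer's minimax is 6. These differ, so the equilibrium is in mixed strategies.
Let the maximizer play s1 with probability p. The minimizer is indifferent when p + 9(1−p) = 6p, giving p = 9/14.
Let the minimizer play a with probability q. The maximizer is indifferent when q + 6(1−q) = 9q, giving q = 3/7.
The value is 1·(3/7) + (6)·(4/7) = 27/7.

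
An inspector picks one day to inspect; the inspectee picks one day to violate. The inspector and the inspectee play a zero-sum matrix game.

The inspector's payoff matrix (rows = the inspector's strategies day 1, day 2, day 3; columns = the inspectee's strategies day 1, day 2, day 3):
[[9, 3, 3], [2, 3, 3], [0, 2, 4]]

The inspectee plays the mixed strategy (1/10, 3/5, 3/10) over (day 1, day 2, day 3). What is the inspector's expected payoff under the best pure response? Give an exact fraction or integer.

day 1: (9)·(1/10) + (3)·(3/5) + (3)·(3/10) = 18/5.
day 2: (2)·(1/10) + (3)·(3/5) + (3)·(3/10) = 29/10.
day 3: (0)·(1/10) + (2)·(3/5) + (4)·(3/10) = 12/5.
The best pure response is day 1 with expected payoff 18/5.

18/5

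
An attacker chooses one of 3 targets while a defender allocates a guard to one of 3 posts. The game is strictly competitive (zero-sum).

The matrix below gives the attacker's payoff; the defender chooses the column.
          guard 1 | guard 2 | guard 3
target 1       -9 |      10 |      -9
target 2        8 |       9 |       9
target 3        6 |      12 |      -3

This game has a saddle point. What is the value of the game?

8

Row minima: -9, 8, -3 → the attacker's maximin is 8.
Column maxima: 8, 12, 9 → the defender's minimax is 8.
They coincide at (target 2, guard 1), so the value is 8.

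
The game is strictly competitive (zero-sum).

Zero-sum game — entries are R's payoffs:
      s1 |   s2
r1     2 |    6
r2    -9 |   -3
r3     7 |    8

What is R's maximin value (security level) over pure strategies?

7

The worst-case payoff for each row is r1: 2, r2: -9, r3: 7.
The best of these is 7.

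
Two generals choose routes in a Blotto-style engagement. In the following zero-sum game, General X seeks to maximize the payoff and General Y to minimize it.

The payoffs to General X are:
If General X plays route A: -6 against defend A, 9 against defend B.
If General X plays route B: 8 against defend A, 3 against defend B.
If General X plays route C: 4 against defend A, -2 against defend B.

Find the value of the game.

Row route C is strictly dominated by row route B, so General X never plays it.
The remaining 2×2 game on (route A, route B) × (defend A, defend B) has no saddle point. Let General X play route A with probability p; indifference gives −6p + 8(1−p) = 9p + 3(1−p), so p = 1/4.
Similarly General Y's optimal q on defend A is 3/10, and the value is -6·(3/10) + (9)·(7/10) = 9/2.

9/2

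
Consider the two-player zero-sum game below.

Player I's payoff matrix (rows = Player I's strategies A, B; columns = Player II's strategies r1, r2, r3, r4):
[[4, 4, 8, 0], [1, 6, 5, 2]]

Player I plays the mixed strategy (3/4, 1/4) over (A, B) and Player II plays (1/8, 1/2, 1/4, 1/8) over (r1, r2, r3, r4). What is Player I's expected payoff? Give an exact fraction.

145/32

Against (1/8, 1/2, 1/4, 1/8), each row's expected payoff is A: 9/2; B: 37/8.
Taking the (3/4, 1/4)-weighted average: (3/4)·(9/2) + (1/4)·(37/8) = 145/32.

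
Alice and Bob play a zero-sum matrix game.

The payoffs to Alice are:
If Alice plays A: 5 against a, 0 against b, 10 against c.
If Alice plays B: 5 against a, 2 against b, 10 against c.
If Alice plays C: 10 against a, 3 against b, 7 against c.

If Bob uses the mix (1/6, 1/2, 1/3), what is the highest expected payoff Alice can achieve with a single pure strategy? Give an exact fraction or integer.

A: (5)·(1/6) + (0)·(1/2) + (10)·(1/3) = 25/6.
B: (5)·(1/6) + (2)·(1/2) + (10)·(1/3) = 31/6.
C: (10)·(1/6) + (3)·(1/2) + (7)·(1/3) = 11/2.
The best pure response is C with expected payoff 11/2.

11/2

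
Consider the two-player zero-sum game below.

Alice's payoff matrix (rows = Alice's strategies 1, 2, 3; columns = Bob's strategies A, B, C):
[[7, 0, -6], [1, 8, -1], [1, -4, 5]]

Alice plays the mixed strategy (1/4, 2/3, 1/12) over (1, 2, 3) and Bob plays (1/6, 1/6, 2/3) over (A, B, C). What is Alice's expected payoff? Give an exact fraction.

Against (1/6, 1/6, 2/3), each row's expected payoff is 1: -17/6; 2: 5/6; 3: 17/6.
Taking the (1/4, 2/3, 1/12)-weighted average: (1/4)·(-17/6) + (2/3)·(5/6) + (1/12)·(17/6) = 1/12.

1/12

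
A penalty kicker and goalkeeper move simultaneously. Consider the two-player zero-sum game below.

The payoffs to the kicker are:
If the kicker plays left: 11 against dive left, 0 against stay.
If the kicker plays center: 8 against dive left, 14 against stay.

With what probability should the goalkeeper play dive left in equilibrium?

14/17

Row minima are 0 and 8, so the kicker's maximin is 8; column maxima are 11 and 14, so the goalkeeper's minimax is 11. These differ, so the equilibrium is in mixed strategies.
Let the goalkeeper play dive left with probability q. The kicker is indifferent when 11q = 8q + 14(1−q), giving q = 14/17.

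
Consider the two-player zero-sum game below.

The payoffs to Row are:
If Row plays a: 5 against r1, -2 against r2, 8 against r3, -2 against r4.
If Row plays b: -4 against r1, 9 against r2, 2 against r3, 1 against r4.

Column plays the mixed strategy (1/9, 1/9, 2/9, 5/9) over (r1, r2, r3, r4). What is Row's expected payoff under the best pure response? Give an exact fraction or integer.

a: (5)·(1/9) + (-2)·(1/9) + (8)·(2/9) + (-2)·(5/9) = 1.
b: (-4)·(1/9) + (9)·(1/9) + (2)·(2/9) + (1)·(5/9) = 14/9.
The best pure response is b with expected payoff 14/9.

14/9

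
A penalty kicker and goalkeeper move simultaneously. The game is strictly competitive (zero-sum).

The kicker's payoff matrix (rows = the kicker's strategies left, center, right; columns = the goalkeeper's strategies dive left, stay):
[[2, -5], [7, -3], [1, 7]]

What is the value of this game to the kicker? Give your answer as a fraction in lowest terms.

13/4

Row left is strictly dominated by row center, so the kicker never plays it.
The remaining 2×2 game on (center, right) × (dive left, stay) has no saddle point. Let the kicker play center with probability p; indifference gives 7p + (1−p) = −3p + 7(1−p), so p = 3/8.
Similarly the goalkeeper's optimal q on dive left is 5/8, and the value is 7·(5/8) + (-3)·(3/8) = 13/4.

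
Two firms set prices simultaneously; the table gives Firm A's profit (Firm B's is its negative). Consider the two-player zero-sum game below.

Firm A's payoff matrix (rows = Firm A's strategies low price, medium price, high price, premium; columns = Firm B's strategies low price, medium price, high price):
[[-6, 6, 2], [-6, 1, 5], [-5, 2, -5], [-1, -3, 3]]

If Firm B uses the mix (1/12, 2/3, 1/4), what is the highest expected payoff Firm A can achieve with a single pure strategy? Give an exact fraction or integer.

4

low price: (-6)·(1/12) + (6)·(2/3) + (2)·(1/4) = 4.
medium price: (-6)·(1/12) + (1)·(2/3) + (5)·(1/4) = 17/12.
high price: (-5)·(1/12) + (2)·(2/3) + (-5)·(1/4) = -1/3.
premium: (-1)·(1/12) + (-3)·(2/3) + (3)·(1/4) = -4/3.
The best pure response is low price with expected payoff 4.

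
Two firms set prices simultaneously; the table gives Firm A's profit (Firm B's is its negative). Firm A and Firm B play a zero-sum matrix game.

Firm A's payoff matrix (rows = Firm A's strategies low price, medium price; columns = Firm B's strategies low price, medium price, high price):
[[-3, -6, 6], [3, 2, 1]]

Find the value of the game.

18/13

Column low price is strictly dominated by medium price for Firm B (it gives Firm A more in every row).
The remaining 2×2 game on (low price, medium price) × (medium price, high price) has no saddle point. Let Firm A play low price with probability p; indifference gives −6p + 2(1−p) = 6p + (1−p), so p = 1/13.
Similarly Firm B's optimal q on medium price is 5/13, and the value is -6·(5/13) + (6)·(8/13) = 18/13.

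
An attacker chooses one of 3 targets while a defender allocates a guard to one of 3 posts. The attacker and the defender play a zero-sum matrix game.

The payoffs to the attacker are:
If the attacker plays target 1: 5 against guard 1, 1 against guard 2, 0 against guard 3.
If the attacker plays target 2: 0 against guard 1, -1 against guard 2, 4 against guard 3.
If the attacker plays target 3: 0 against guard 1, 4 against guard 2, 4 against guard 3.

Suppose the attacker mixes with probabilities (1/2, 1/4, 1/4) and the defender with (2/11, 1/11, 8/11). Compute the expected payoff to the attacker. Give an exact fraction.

89/44

Against (2/11, 1/11, 8/11), each row's expected payoff is target 1: 1; target 2: 31/11; target 3: 36/11.
Taking the (1/2, 1/4, 1/4)-weighted average: (1/2)·(1) + (1/4)·(31/11) + (1/4)·(36/11) = 89/44.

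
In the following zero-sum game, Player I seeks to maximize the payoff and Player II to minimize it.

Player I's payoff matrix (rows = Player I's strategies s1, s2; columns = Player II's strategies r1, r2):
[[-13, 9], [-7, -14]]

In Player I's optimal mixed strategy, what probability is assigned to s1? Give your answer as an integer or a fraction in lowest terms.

Row minima are -13 and -14, so Player I's maximin is -13; column maxima are -7 and 9, so Player II's minimax is -7. These differ, so the equilibrium is in mixed strategies.
Let Player I play s1 with probability p. Player II is indifferent when −13p − 7(1−p) = 9p − 14(1−p), giving p = 7/29.

7/29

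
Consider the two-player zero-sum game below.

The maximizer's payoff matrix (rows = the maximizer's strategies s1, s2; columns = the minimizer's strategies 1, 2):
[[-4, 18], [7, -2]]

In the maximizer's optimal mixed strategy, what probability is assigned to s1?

9/31

Row minima are -4 and -2, so the maximizer's maximin is -2; column maxima are 7 and 18, so the minimizer's minimax is 7. These differ, so the equilibrium is in mixed strategies.
Let the maximizer play s1 with probability p. The minimizer is indifferent when −4p + 7(1−p) = 18p − 2(1−p), giving p = 9/31.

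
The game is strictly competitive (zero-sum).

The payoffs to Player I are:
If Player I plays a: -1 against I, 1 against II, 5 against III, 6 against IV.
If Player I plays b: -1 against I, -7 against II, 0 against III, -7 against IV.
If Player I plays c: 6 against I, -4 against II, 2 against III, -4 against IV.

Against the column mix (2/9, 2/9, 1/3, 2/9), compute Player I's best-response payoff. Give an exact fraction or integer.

3

a: (-1)·(2/9) + (1)·(2/9) + (5)·(1/3) + (6)·(2/9) = 3.
b: (-1)·(2/9) + (-7)·(2/9) + (0)·(1/3) + (-7)·(2/9) = -10/3.
c: (6)·(2/9) + (-4)·(2/9) + (2)·(1/3) + (-4)·(2/9) = 2/9.
The best pure response is a with expected payoff 3.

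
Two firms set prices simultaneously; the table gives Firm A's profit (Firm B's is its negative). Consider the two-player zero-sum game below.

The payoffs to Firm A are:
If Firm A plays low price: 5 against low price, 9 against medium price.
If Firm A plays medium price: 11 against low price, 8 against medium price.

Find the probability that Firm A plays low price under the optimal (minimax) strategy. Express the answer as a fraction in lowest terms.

3/7

Row minima are 5 and 8, so Firm A's maximin is 8; column maxima are 11 and 9, so Firm B's minimax is 9. These differ, so the equilibrium is in mixed strategies.
Let Firm A play low price with probability p. Firm B is indifferent when 5p + 11(1−p) = 9p + 8(1−p), giving p = 3/7.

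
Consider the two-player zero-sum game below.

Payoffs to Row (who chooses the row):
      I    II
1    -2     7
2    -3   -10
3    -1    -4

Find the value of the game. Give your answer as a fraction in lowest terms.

-5/4

Row 2 is strictly dominated by row 3, so Row never plays it.
The remaining 2×2 game on (1, 3) × (I, II) has no saddle point. Let Row play 1 with probability p; indifference gives −2p − (1−p) = 7p − 4(1−p), so p = 1/4.
Similarly Column's optimal q on I is 11/12, and the value is -2·(11/12) + (7)·(1/12) = -5/4.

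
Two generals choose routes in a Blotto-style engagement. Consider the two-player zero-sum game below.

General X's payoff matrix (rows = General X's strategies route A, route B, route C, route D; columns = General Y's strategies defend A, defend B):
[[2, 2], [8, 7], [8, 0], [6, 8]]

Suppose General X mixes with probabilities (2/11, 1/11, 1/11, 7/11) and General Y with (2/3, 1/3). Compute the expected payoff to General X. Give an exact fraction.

Against (2/3, 1/3), each row's expected payoff is route A: 2; route B: 23/3; route C: 16/3; route D: 20/3.
Taking the (2/11, 1/11, 1/11, 7/11)-weighted average: (2/11)·(2) + (1/11)·(23/3) + (1/11)·(16/3) + (7/11)·(20/3) = 191/33.

191/33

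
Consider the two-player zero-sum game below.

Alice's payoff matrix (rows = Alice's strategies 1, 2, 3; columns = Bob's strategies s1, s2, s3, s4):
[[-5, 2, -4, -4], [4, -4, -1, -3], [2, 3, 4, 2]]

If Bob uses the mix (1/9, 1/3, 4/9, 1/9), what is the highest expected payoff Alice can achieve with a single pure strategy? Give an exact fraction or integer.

29/9

1: (-5)·(1/9) + (2)·(1/3) + (-4)·(4/9) + (-4)·(1/9) = -19/9.
2: (4)·(1/9) + (-4)·(1/3) + (-1)·(4/9) + (-3)·(1/9) = -5/3.
3: (2)·(1/9) + (3)·(1/3) + (4)·(4/9) + (2)·(1/9) = 29/9.
The best pure response is 3 with expected payoff 29/9.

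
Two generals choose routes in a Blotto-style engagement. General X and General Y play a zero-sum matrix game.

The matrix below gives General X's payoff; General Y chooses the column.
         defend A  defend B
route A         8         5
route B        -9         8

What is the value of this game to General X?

Row minima are 5 and -9, so General X's maximin is 5; column maxima are 8 and 8, so General Y's minimax is 8. These differ, so the equilibrium is in mixed strategies.
Let General X play route A with probability p. General Y is indifferent when 8p − 9(1−p) = 5p + 8(1−p), giving p = 17/20.
Let General Y play defend A with probability q. General X is indifferent when 8q + 5(1−q) = −9q + 8(1−q), giving q = 3/20.
The value is 8·(3/20) + (5)·(17/20) = 109/20.

109/20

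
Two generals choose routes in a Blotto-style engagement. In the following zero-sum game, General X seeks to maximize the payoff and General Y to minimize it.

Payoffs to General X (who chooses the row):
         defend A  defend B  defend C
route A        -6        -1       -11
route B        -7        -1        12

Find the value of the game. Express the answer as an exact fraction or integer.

-149/24

Column defend B is strictly dominated by defend A for General Y (it gives General X more in every row).
The remaining 2×2 game on (route A, route B) × (defend A, defend C) has no saddle point. Let General X play route A with probability p; indifference gives −6p − 7(1−p) = −11p + 12(1−p), so p = 19/24.
Similarly General Y's optimal q on defend A is 23/24, and the value is -6·(23/24) + (-11)·(1/24) = -149/24.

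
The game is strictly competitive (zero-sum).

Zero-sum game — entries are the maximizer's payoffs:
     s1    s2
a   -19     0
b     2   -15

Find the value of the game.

-95/12

Row minima are -19 and -15, so the maximizer's maximin is -15; column maxima are 2 and 0, so the minimizer's minimax is 0. These differ, so the equilibrium is in mixed strategies.
Let the maximizer play a with probability p. The minimizer is indifferent when −19p + 2(1−p) = −15(1−p), giving p = 17/36.
Let the minimizer play s1 with probability q. The maximizer is indifferent when −19q = 2q − 15(1−q), giving q = 5/12.
The value is -19·(5/12) + (0)·(7/12) = -95/12.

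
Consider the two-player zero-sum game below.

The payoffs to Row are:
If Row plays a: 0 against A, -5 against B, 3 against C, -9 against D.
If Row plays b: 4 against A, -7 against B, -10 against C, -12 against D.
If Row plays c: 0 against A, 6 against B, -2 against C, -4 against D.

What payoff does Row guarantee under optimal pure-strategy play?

Row minima: -9, -12, -4 → Row's maximin is -4.
Column maxima: 4, 6, 3, -4 → Column's minimax is -4.
They coincide at (c, D), so the value is -4.

-4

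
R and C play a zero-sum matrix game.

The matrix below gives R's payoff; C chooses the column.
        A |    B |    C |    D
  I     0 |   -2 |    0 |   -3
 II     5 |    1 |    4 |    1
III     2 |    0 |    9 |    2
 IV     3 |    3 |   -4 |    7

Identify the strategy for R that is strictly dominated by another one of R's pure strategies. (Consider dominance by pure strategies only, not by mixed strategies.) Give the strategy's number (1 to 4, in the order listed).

1

Compare I with II: 5 > 0, 1 > -2, 4 > 0, 1 > -3.
So II strictly dominates I for R; I is strictly dominated.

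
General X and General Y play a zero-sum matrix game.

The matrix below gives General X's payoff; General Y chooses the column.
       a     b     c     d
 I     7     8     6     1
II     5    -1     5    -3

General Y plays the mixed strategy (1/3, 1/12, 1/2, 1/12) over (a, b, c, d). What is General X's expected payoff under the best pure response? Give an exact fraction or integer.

73/12

I: (7)·(1/3) + (8)·(1/12) + (6)·(1/2) + (1)·(1/12) = 73/12.
II: (5)·(1/3) + (-1)·(1/12) + (5)·(1/2) + (-3)·(1/12) = 23/6.
The best pure response is I with expected payoff 73/12.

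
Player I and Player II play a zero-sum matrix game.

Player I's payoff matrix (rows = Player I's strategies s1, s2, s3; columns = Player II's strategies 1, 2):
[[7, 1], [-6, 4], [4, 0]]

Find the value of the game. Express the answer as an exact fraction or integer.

Row s3 is strictly dominated by row s1, so Player I never plays it.
The remaining 2×2 game on (s1, s2) × (1, 2) has no saddle point. Let Player I play s1 with probability p; indifference gives 7p − 6(1−p) = p + 4(1−p), so p = 5/8.
Similarly Player II's optimal q on 1 is 3/16, and the value is 7·(3/16) + (1)·(13/16) = 17/8.

17/8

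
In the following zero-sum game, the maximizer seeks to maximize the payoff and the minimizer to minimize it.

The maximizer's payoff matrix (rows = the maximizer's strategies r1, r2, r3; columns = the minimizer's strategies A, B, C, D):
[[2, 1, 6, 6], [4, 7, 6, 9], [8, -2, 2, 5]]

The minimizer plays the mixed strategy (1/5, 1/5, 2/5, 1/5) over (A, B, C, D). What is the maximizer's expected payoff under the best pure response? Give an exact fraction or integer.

r1: (2)·(1/5) + (1)·(1/5) + (6)·(2/5) + (6)·(1/5) = 21/5.
r2: (4)·(1/5) + (7)·(1/5) + (6)·(2/5) + (9)·(1/5) = 32/5.
r3: (8)·(1/5) + (-2)·(1/5) + (2)·(2/5) + (5)·(1/5) = 3.
The best pure response is r2 with expected payoff 32/5.

32/5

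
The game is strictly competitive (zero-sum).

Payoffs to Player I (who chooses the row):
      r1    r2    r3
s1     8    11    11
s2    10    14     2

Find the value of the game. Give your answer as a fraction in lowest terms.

94/11

Column r2 is strictly dominated by r1 for Player II (it gives Player I more in every row).
The remaining 2×2 game on (s1, s2) × (r1, r3) has no saddle point. Let Player I play s1 with probability p; indifference gives 8p + 10(1−p) = 11p + 2(1−p), so p = 8/11.
Similarly Player II's optimal q on r1 is 9/11, and the value is 8·(9/11) + (11)·(2/11) = 94/11.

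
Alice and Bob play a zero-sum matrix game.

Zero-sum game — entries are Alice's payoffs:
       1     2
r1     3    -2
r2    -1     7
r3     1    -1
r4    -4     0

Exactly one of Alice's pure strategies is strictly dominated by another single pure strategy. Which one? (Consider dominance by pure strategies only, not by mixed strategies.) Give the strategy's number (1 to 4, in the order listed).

Compare r4 with r2: -1 > -4, 7 > 0.
So r2 strictly dominates r4 for Alice; r4 is strictly dominated.

4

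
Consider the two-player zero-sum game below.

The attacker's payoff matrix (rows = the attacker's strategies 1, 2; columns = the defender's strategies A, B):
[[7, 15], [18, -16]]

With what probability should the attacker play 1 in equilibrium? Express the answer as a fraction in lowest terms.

Row minima are 7 and -16, so the attacker's maximin is 7; column maxima are 18 and 15, so the defender's minimax is 15. These differ, so the equilibrium is in mixed strategies.
Let the attacker play 1 with probability p. The defender is indifferent when 7p + 18(1−p) = 15p − 16(1−p), giving p = 17/21.

17/21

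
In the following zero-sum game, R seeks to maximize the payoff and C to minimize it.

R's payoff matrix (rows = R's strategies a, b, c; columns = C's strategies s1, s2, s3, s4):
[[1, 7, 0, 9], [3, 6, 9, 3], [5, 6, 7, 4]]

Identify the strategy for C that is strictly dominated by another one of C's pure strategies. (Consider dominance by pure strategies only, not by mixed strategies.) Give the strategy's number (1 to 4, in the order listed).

C prefers columns that give R less. Compare s2 with s1: 1 < 7, 3 < 6, 5 < 6.
So s1 strictly dominates s2 for C; s2 is strictly dominated.

2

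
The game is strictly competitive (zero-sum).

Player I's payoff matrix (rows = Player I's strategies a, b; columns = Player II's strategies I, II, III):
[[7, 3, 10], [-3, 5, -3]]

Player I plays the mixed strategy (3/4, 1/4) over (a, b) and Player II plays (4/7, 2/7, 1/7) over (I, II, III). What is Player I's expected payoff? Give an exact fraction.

127/28

Against (4/7, 2/7, 1/7), each row's expected payoff is a: 44/7; b: -5/7.
Taking the (3/4, 1/4)-weighted average: (3/4)·(44/7) + (1/4)·(-5/7) = 127/28.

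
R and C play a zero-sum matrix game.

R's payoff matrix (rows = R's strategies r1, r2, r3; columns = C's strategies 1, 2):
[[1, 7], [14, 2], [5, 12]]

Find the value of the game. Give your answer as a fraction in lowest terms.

158/19

Row r1 is strictly dominated by row r3, so R never plays it.
The remaining 2×2 game on (r2, r3) × (1, 2) has no saddle point. Let R play r2 with probability p; indifference gives 14p + 5(1−p) = 2p + 12(1−p), so p = 7/19.
Similarly C's optimal q on 1 is 10/19, and the value is 14·(10/19) + (2)·(9/19) = 158/19.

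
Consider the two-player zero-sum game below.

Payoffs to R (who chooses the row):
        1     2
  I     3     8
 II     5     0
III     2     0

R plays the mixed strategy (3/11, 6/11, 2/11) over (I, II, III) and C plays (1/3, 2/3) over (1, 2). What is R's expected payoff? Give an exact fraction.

91/33

Against (1/3, 2/3), each row's expected payoff is I: 19/3; II: 5/3; III: 2/3.
Taking the (3/11, 6/11, 2/11)-weighted average: (3/11)·(19/3) + (6/11)·(5/3) + (2/11)·(2/3) = 91/33.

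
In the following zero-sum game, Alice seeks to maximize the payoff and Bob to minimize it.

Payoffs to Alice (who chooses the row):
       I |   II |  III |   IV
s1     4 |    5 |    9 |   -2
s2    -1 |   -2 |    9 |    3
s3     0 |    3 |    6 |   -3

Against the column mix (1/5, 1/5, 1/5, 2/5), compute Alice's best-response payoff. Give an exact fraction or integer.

s1: (4)·(1/5) + (5)·(1/5) + (9)·(1/5) + (-2)·(2/5) = 14/5.
s2: (-1)·(1/5) + (-2)·(1/5) + (9)·(1/5) + (3)·(2/5) = 12/5.
s3: (0)·(1/5) + (3)·(1/5) + (6)·(1/5) + (-3)·(2/5) = 3/5.
The best pure response is s1 with expected payoff 14/5.

14/5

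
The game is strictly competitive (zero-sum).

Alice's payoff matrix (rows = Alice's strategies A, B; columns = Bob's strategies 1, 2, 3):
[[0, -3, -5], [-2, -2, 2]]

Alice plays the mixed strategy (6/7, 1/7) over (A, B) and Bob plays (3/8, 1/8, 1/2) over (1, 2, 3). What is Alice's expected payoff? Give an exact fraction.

-69/28

Against (3/8, 1/8, 1/2), each row's expected payoff is A: -23/8; B: 0.
Taking the (6/7, 1/7)-weighted average: (6/7)·(-23/8) + (1/7)·(0) = -69/28.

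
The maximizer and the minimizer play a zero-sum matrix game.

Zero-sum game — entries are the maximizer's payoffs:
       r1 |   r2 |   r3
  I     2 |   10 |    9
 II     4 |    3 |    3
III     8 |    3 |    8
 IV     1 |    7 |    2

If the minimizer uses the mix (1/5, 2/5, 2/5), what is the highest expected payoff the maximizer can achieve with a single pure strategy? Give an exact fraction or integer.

I: (2)·(1/5) + (10)·(2/5) + (9)·(2/5) = 8.
II: (4)·(1/5) + (3)·(2/5) + (3)·(2/5) = 16/5.
III: (8)·(1/5) + (3)·(2/5) + (8)·(2/5) = 6.
IV: (1)·(1/5) + (7)·(2/5) + (2)·(2/5) = 19/5.
The best pure response is I with expected payoff 8.

8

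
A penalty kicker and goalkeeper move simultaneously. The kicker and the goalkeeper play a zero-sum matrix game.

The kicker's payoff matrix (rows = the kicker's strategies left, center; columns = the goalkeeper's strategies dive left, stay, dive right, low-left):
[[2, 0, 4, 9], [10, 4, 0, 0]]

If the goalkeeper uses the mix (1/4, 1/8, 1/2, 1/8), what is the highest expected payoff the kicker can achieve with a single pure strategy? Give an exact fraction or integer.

29/8

left: (2)·(1/4) + (0)·(1/8) + (4)·(1/2) + (9)·(1/8) = 29/8.
center: (10)·(1/4) + (4)·(1/8) + (0)·(1/2) + (0)·(1/8) = 3.
The best pure response is left with expected payoff 29/8.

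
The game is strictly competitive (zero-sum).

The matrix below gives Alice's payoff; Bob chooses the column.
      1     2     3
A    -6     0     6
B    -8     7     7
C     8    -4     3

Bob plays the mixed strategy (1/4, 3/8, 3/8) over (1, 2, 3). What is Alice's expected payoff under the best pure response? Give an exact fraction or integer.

13/4

A: (-6)·(1/4) + (0)·(3/8) + (6)·(3/8) = 3/4.
B: (-8)·(1/4) + (7)·(3/8) + (7)·(3/8) = 13/4.
C: (8)·(1/4) + (-4)·(3/8) + (3)·(3/8) = 13/8.
The best pure response is B with expected payoff 13/4.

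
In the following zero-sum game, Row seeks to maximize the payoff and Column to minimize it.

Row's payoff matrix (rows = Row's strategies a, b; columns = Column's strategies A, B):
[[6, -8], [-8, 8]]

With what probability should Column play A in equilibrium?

8/15

Row minima are -8 and -8, so Row's maximin is -8; column maxima are 6 and 8, so Column's minimax is 6. These differ, so the equilibrium is in mixed strategies.
Let Column play A with probability q. Row is indifferent when 6q − 8(1−q) = −8q + 8(1−q), giving q = 8/15.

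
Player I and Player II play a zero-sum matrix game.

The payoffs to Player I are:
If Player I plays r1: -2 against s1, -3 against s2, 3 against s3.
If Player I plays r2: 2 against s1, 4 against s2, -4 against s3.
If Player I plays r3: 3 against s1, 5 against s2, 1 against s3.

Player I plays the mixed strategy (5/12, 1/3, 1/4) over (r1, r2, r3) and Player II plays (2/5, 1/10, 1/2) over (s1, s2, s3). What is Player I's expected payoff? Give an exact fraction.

Against (2/5, 1/10, 1/2), each row's expected payoff is r1: 2/5; r2: -4/5; r3: 11/5.
Taking the (5/12, 1/3, 1/4)-weighted average: (5/12)·(2/5) + (1/3)·(-4/5) + (1/4)·(11/5) = 9/20.

9/20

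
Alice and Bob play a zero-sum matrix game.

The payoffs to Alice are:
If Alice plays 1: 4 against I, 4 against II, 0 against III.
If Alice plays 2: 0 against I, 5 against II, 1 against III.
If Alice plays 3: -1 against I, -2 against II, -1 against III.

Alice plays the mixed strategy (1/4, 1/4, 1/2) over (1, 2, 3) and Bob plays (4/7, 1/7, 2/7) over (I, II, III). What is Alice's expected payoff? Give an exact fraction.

Against (4/7, 1/7, 2/7), each row's expected payoff is 1: 20/7; 2: 1; 3: -8/7.
Taking the (1/4, 1/4, 1/2)-weighted average: (1/4)·(20/7) + (1/4)·(1) + (1/2)·(-8/7) = 11/28.

11/28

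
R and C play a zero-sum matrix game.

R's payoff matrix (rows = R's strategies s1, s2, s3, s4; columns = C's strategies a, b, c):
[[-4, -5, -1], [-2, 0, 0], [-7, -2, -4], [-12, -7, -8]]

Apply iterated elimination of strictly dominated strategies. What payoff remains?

Column c is strictly dominated by a for C (-4<-1, -2<0, -7<-4, -12<-8); eliminate c.
Row s3 is strictly dominated by row s2 (-2>-7, 0>-2); eliminate s3.
Row s1 is strictly dominated by row s2 (-2>-4, 0>-5); eliminate s1.
Row s4 is strictly dominated by row s2 (-2>-12, 0>-7); eliminate s4.
Column b is strictly dominated by a for C (-2<0); eliminate b.
Only (s2, a) remains, with payoff -2.

-2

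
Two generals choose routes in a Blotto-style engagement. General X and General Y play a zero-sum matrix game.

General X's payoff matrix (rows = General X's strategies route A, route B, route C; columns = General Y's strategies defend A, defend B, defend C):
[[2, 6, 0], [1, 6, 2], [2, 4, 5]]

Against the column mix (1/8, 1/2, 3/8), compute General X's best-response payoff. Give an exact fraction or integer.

route A: (2)·(1/8) + (6)·(1/2) + (0)·(3/8) = 13/4.
route B: (1)·(1/8) + (6)·(1/2) + (2)·(3/8) = 31/8.
route C: (2)·(1/8) + (4)·(1/2) + (5)·(3/8) = 33/8.
The best pure response is route C with expected payoff 33/8.

33/8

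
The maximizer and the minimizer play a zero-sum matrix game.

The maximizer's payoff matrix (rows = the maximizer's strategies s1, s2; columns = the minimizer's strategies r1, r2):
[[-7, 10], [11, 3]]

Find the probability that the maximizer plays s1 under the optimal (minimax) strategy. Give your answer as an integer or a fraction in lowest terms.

Row minima are -7 and 3, so the maximizer's maximin is 3; column maxima are 11 and 10, so the minimizer's minimax is 10. These differ, so the equilibrium is in mixed strategies.
Let the maximizer play s1 with probability p. The minimizer is indifferent when −7p + 11(1−p) = 10p + 3(1−p), giving p = 8/25.

8/25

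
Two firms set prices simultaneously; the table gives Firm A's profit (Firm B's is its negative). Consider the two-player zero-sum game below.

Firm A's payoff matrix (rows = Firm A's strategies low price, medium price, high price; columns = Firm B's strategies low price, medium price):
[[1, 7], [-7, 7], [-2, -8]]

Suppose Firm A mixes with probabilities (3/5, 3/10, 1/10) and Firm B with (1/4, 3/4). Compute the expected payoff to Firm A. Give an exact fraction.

37/10

Against (1/4, 3/4), each row's expected payoff is low price: 11/2; medium price: 7/2; high price: -13/2.
Taking the (3/5, 3/10, 1/10)-weighted average: (3/5)·(11/2) + (3/10)·(7/2) + (1/10)·(-13/2) = 37/10.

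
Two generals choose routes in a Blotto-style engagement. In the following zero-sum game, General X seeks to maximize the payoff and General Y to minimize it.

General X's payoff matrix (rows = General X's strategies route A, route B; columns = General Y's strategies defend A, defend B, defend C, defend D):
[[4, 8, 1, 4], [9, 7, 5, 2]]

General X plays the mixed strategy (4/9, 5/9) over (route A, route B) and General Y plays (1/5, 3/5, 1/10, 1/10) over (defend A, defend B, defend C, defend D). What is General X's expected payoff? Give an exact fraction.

193/30

Against (1/5, 3/5, 1/10, 1/10), each row's expected payoff is route A: 61/10; route B: 67/10.
Taking the (4/9, 5/9)-weighted average: (4/9)·(61/10) + (5/9)·(67/10) = 193/30.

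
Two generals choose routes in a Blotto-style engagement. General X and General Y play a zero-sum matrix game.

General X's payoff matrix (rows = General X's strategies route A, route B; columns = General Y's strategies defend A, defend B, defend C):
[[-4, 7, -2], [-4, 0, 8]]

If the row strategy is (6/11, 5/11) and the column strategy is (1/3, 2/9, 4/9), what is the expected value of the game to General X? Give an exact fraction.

64/99

Against (1/3, 2/9, 4/9), each row's expected payoff is route A: -2/3; route B: 20/9.
Taking the (6/11, 5/11)-weighted average: (6/11)·(-2/3) + (5/11)·(20/9) = 64/99.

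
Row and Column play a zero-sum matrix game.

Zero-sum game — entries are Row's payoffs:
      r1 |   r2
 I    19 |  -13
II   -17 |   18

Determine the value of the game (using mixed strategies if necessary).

Row minima are -13 and -17, so Row's maximin is -13; column maxima are 19 and 18, so Column's minimax is 18. These differ, so the equilibrium is in mixed strategies.
Let Row play I with probability p. Column is indifferent when 19p − 17(1−p) = −13p + 18(1−p), giving p = 35/67.
Let Column play r1 with probability q. Row is indifferent when 19q − 13(1−q) = −17q + 18(1−q), giving q = 31/67.
The value is 19·(31/67) + (-13)·(36/67) = 121/67.

121/67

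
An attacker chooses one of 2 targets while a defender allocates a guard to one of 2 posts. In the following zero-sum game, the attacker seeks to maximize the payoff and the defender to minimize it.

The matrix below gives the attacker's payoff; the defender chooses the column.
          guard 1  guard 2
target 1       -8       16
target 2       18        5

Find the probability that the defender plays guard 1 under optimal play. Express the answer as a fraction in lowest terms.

11/37

Row minima are -8 and 5, so the attacker's maximin is 5; column maxima are 18 and 16, so the defender's minimax is 16. These differ, so the equilibrium is in mixed strategies.
Let the defender play guard 1 with probability q. The attacker is indifferent when −8q + 16(1−q) = 18q + 5(1−q), giving q = 11/37.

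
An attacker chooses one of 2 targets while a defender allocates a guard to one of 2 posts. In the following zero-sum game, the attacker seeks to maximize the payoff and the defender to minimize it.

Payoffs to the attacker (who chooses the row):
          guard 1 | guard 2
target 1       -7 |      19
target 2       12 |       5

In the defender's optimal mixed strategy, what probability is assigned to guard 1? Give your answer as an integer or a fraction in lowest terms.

14/33

Row minima are -7 and 5, so the attacker's maximin is 5; column maxima are 12 and 19, so the defender's minimax is 12. These differ, so the equilibrium is in mixed strategies.
Let the defender play guard 1 with probability q. The attacker is indifferent when −7q + 19(1−q) = 12q + 5(1−q), giving q = 14/33.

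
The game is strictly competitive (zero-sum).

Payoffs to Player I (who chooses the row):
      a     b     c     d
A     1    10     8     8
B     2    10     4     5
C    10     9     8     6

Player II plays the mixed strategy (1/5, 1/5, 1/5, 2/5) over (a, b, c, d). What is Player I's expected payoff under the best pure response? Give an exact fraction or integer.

A: (1)·(1/5) + (10)·(1/5) + (8)·(1/5) + (8)·(2/5) = 7.
B: (2)·(1/5) + (10)·(1/5) + (4)·(1/5) + (5)·(2/5) = 26/5.
C: (10)·(1/5) + (9)·(1/5) + (8)·(1/5) + (6)·(2/5) = 39/5.
The best pure response is C with expected payoff 39/5.

39/5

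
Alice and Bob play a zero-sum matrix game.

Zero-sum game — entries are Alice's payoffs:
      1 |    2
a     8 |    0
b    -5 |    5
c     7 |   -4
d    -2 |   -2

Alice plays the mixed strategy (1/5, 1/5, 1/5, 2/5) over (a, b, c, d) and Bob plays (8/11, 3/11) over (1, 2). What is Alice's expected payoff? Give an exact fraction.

39/55

Against (8/11, 3/11), each row's expected payoff is a: 64/11; b: -25/11; c: 4; d: -2.
Taking the (1/5, 1/5, 1/5, 2/5)-weighted average: (1/5)·(64/11) + (1/5)·(-25/11) + (1/5)·(4) + (2/5)·(-2) = 39/55.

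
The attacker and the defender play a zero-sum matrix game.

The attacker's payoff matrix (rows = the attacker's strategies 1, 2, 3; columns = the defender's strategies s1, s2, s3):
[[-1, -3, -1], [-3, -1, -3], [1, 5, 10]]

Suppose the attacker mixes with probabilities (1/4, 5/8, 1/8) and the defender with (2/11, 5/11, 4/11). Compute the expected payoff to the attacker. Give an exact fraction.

Against (2/11, 5/11, 4/11), each row's expected payoff is 1: -21/11; 2: -23/11; 3: 67/11.
Taking the (1/4, 5/8, 1/8)-weighted average: (1/4)·(-21/11) + (5/8)·(-23/11) + (1/8)·(67/11) = -45/44.

-45/44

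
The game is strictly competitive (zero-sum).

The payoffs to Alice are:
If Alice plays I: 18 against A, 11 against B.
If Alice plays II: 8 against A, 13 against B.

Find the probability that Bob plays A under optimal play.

1/6

Row minima are 11 and 8, so Alice's maximin is 11; column maxima are 18 and 13, so Bob's minimax is 13. These differ, so the equilibrium is in mixed strategies.
Let Bob play A with probability q. Alice is indifferent when 18q + 11(1−q) = 8q + 13(1−q), giving q = 1/6.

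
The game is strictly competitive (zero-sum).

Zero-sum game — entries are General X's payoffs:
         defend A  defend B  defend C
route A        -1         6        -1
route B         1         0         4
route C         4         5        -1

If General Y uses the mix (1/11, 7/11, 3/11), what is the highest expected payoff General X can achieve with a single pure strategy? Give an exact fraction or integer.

38/11

route A: (-1)·(1/11) + (6)·(7/11) + (-1)·(3/11) = 38/11.
route B: (1)·(1/11) + (0)·(7/11) + (4)·(3/11) = 13/11.
route C: (4)·(1/11) + (5)·(7/11) + (-1)·(3/11) = 36/11.
The best pure response is route A with expected payoff 38/11.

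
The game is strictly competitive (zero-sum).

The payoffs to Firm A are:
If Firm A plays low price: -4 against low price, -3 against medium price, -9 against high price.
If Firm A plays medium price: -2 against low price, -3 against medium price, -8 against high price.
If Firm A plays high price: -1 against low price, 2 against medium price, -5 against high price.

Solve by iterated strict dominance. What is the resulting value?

Row low price is strictly dominated by row high price (-1>-4, 2>-3, -5>-9); eliminate low price.
Column low price is strictly dominated by high price for Firm B (-8<-2, -5<-1); eliminate low price.
Row medium price is strictly dominated by row high price (2>-3, -5>-8); eliminate medium price.
Column medium price is strictly dominated by high price for Firm B (-5<2); eliminate medium price.
Only (high price, high price) remains, with payoff -5.

-5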